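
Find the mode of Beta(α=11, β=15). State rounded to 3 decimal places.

0.417

With α,β > 1, mode = (α−1)/(α+β−2) = 10/24 = 0.417.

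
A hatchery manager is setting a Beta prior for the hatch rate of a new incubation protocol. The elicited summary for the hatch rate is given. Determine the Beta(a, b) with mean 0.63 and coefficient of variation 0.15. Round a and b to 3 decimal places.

σ = CV·μ = 0.15×0.63 = 0.09450, so σ² = 0.008930.
s+1 = μ(1−μ)/σ² = 0.2331/0.008930 = 26.1023, so s = a+b = 25.1023.
a = μs = 15.814, b = (1−μ)s = 9.288.

a = 15.814, b = 9.288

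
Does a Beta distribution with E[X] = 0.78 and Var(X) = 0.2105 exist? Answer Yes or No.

A Beta with mean μ has variance μ(1−μ)/(α+β+1) < μ(1−μ).
Here μ(1−μ) = 0.78×0.22 = 0.1716, and 0.2105 ≥ 0.1716.

No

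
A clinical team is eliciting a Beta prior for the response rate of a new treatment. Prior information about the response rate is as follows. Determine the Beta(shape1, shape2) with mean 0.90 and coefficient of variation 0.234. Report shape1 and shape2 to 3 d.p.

Var = (CV·μ)² = (0.234×0.90)² = 0.044352.
shape1+shape2 = μ(1−μ)/Var − 1 = 0.0900/0.044352 − 1 = 1.0292.
Thus shape1 = 0.90·1.0292 = 0.926 and shape2 = 0.10·1.0292 = 0.103.

shape1 = 0.926, shape2 = 0.103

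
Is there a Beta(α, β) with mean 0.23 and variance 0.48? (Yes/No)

The Beta variance bound is σ² < μ(1−μ).
Here μ(1−μ) = 0.23×0.77 = 0.1771, and 0.48 ≥ 0.1771.

No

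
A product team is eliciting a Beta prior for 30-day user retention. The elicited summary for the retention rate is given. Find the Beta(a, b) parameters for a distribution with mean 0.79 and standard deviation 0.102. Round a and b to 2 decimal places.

a = 11.81, b = 3.14

σ² = 0.102² = 0.010404.
With s = a+b, Var = μ(1−μ)/(s+1), so s+1 = (0.79×0.21)/0.010404 = 15.9458 and s = 14.9458.
a = μs = 11.81, b = (1−μ)s = 3.14.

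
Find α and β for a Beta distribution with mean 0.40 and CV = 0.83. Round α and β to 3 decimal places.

σ = CV·μ = 0.83×0.40 = 0.33200, so σ² = 0.110224.
s+1 = μ(1−μ)/σ² = 0.2400/0.110224 = 2.1774, so s = α+β = 1.1774.
α = μs = 0.471, β = (1−μ)s = 0.706.

α = 0.471, β = 0.706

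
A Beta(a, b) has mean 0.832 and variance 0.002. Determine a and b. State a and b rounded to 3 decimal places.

a = 57.315, b = 11.573

By moment matching, a+b = μ(1−μ)/σ² − 1 = (0.832·0.168)/0.002 − 1 = 69.8880 − 1 = 68.8880.
Since a/(a+b) = μ, a = 0.832·68.8880 = 57.315 and b = 0.168·68.8880 = 11.573.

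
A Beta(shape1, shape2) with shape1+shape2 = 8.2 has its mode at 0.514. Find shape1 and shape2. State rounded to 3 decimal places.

Mode = (shape1−1)/(κ−2) with κ = shape1+shape2, so shape1−1 = 0.514·6.2 = 3.187.
shape1 = 4.187; shape2 = κ − shape1 = 4.013.

shape1 = 4.187, shape2 = 4.013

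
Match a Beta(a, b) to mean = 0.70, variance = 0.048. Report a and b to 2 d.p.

Let s = a+b. The Beta variance is μ(1−μ)/(s+1).
So s+1 = μ(1−μ)/σ² = (0.70×0.30)/0.048 = 0.2100/0.048 = 4.3750, giving s = 3.3750.
Then a = μs = 0.70×3.3750 = 2.36 and b = (1−μ)s = 0.30×3.3750 = 1.01.

a = 2.36, b = 1.01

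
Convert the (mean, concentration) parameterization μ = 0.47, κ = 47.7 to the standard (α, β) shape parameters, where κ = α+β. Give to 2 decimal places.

α = 22.42, β = 25.28

α = μκ = 0.47×47.7 = 22.42 and β = (1−μ)κ = 0.53×47.7 = 25.28.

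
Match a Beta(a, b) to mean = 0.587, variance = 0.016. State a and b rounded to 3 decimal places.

Let s = a+b. The Beta variance is μ(1−μ)/(s+1).
So s+1 = μ(1−μ)/σ² = (0.587×0.413)/0.016 = 0.242431/0.016 = 15.1519, giving s = 14.1519.
Then a = μs = 0.587×14.1519 = 8.307 and b = (1−μ)s = 0.413×14.1519 = 5.845.

a = 8.307, b = 5.845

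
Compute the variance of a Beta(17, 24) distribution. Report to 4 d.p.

0.0058

Var = αβ/[(α+β)²(α+β+1)] = (17×24)/(41²×42) = 408/70602 = 0.0058.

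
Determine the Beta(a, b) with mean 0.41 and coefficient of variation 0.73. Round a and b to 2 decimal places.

Var = (CV·μ)² = (0.73×0.41)² = 0.089580.
a+b = μ(1−μ)/Var − 1 = 0.2419/0.089580 − 1 = 1.7004.
Thus a = 0.41·1.7004 = 0.70 and b = 0.59·1.7004 = 1.00.

a = 0.70, b = 1.00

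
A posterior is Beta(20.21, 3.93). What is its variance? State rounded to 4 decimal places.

0.0054

Var = αβ/[(α+β)²(α+β+1)] = (20.21×3.93)/(24.14²×25.14) = 79.4253/14650.073544 = 0.0054.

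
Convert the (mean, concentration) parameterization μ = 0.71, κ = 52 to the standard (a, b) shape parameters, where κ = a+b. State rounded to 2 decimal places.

a = 36.92, b = 15.08

a = μκ = 0.71×52 = 36.92 and b = (1−μ)κ = 0.29×52 = 15.08.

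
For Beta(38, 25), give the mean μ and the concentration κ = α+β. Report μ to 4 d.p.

κ = α+β = 38+25 = 63; μ = α/κ = 38/63 = 0.6032.

μ = 0.6032, κ = 63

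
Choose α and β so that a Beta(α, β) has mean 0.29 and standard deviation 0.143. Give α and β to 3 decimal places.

σ² = 0.143² = 0.020449.
With s = α+β, Var = μ(1−μ)/(s+1), so s+1 = (0.29×0.71)/0.020449 = 10.0690 and s = 9.0690.
α = μs = 2.630, β = (1−μ)s = 6.439.

α = 2.630, β = 6.439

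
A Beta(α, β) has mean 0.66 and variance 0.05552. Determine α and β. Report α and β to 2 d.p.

Write ν = α+β; then α = μν and Var = μ(1−μ)/(ν+1).
ν = μ(1−μ)/Var − 1 = 0.2244/0.05552 − 1 = 3.0418.
α = 0.66·3.0418 = 2.01, β = 0.34·3.0418 = 1.03.

α = 2.01, β = 1.03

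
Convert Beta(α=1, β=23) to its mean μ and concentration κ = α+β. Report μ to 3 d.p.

κ = α+β = 1+23 = 24; μ = α/κ = 1/24 = 0.042.

μ = 0.042, κ = 24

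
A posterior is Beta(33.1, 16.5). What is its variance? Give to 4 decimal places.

0.0044

μ = 33.1/49.6 = 0.667339; Var = μ(1−μ)/(α+β+1) = 0.2219978/50.6 = 0.0044.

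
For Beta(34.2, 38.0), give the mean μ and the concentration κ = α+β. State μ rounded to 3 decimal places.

κ = α+β = 34.2+38.0 = 72.2; μ = α/κ = 34.2/72.2 = 0.474.

μ = 0.474, κ = 72.2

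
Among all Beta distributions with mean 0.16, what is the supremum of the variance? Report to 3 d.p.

0.134

For fixed mean μ the Beta variance is μ(1−μ)/(α+β+1), increasing as α+β decreases.
Its least upper bound (not attained) is μ(1−μ) = 0.16·0.84 = 0.134.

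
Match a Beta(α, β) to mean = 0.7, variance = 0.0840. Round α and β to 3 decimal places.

Write ν = α+β; then α = μν and Var = μ(1−μ)/(ν+1).
ν = μ(1−μ)/Var − 1 = 0.21/0.0840 − 1 = 1.5000.
α = 0.7·1.5000 = 1.050, β = 0.3·1.5000 = 0.450.

α = 1.050, β = 0.450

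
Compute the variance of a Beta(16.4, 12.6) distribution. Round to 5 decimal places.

0.00819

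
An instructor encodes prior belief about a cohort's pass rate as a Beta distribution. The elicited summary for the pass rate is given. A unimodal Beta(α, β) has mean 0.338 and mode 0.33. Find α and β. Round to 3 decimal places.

α = 14.365, β = 28.135

Let s = α+β. Mean gives α = μs = 0.338s; mode gives (α−1)/(s−2) = 0.33.
Substituting: 0.338s − 1 = 0.33(s−2) = 0.33s − 0.66, so 0.008s = 0.34 and s = 42.5000.
Then α = 0.338×42.5000 = 14.365 and β = s−α = 28.135.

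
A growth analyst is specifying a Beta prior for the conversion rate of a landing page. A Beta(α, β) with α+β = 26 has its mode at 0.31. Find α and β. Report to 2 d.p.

For α,β>1 the mode is (α−1)/(α+β−2), so α = mode·(κ−2)+1 = 0.31×24+1 = 8.44.
And β = (1−mode)·(κ−2)+1 = 0.69×24+1 = 17.56.

α = 8.44, β = 17.56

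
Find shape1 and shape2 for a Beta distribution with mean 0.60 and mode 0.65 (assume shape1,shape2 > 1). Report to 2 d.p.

With s = shape1+shape2: μ = shape1/s and mode = (shape1−1)/(s−2). Eliminating shape1 = μs,
μs − 1 = m(s−2) ⇒ s(μ−m) = 1−2m ⇒ s = -0.30/-0.05 = 6.0000.
So shape1 = μs = 3.60, shape2 = (1−μ)s = 2.40.

shape1 = 3.60, shape2 = 2.40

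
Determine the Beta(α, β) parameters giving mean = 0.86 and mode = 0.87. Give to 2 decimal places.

Let s = α+β. Mean gives α = μs = 0.86s; mode gives (α−1)/(s−2) = 0.87.
Substituting: 0.86s − 1 = 0.87(s−2) = 0.87s − 1.74, so -0.01s = -0.74 and s = 74.0000.
Then α = 0.86×74.0000 = 63.64 and β = s−α = 10.36.

α = 63.64, β = 10.36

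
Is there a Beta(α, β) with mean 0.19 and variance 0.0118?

Yes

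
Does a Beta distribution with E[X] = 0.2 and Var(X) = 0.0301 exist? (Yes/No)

Yes

The Beta variance bound is σ² < μ(1−μ).
Here μ(1−μ) = 0.2×0.8 = 0.16, and 0.0301 < 0.16.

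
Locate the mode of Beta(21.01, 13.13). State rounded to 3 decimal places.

With α,β > 1, mode = (α−1)/(α+β−2) = 20.01/32.14 = 0.623.

0.623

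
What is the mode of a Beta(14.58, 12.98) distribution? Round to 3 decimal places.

0.531

The density x^(α−1)(1−x)^(β−1) is maximised at (α−1)/(α+β−2) = 13.58/25.56 = 0.531.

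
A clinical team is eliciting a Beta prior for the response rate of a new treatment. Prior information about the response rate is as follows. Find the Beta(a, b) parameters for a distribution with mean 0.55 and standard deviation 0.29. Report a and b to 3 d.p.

a = 1.069, b = 0.874

Variance = 0.29² = 0.0841. The moment-matching identity a+b = μ(1−μ)/Var − 1 gives
a+b = 0.2475/0.0841 − 1 = 1.9429, so a = μ·1.9429 = 1.069 and b = (1−μ)·1.9429 = 0.874.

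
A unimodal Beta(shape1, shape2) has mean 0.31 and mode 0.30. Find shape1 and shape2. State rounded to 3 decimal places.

shape1 = 12.400, shape2 = 27.600

Let s = shape1+shape2. Mean gives shape1 = μs = 0.31s; mode gives (shape1−1)/(s−2) = 0.30.
Substituting: 0.31s − 1 = 0.30(s−2) = 0.30s − 0.60, so 0.01s = 0.40 and s = 40.0000.
Then shape1 = 0.31×40.0000 = 12.400 and shape2 = s−shape1 = 27.600.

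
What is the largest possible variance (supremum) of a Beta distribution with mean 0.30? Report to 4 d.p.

0.2100

Var = μ(1−μ)/(α+β+1), which approaches μ(1−μ) as α+β → 0.
So the supremum is μ(1−μ) = 0.30×0.70 = 0.2100.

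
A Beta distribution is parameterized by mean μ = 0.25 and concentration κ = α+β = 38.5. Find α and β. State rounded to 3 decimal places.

α = μκ = 0.25×38.5 = 9.625 and β = (1−μ)κ = 0.75×38.5 = 28.875.

α = 9.625, β = 28.875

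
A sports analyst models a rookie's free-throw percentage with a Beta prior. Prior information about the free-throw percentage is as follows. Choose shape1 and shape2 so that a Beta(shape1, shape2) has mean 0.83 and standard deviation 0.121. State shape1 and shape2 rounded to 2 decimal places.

shape1 = 7.17, shape2 = 1.47

First σ² = 0.014641. Setting shape1 = μn, shape2 = (1−μ)n with n = shape1+shape2,
μ(1−μ)/(n+1) = 0.014641 ⇒ n+1 = 0.1411/0.014641 = 9.6373 ⇒ n = 8.6373.
Hence shape1 = 0.83×8.6373 = 7.17, shape2 = 0.17×8.6373 = 1.47.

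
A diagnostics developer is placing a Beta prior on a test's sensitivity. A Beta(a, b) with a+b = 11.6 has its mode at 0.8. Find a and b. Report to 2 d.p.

a = 8.68, b = 2.92

Since the density peak of Beta(a,b) is at (a−1)/(a+b−2),
a = 1 + 0.8(11.6−2) = 8.68 and b = 11.6 − 8.68 = 2.92.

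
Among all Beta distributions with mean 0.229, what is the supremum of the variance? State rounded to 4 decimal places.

For fixed mean μ the Beta variance is μ(1−μ)/(α+β+1), increasing as α+β decreases.
Its least upper bound (not attained) is μ(1−μ) = 0.229·0.771 = 0.1766.

0.1766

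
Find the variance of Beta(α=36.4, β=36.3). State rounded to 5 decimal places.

0.00339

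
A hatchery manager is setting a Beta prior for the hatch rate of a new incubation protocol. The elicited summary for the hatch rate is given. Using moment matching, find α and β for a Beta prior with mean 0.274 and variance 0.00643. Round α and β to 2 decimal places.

α = 8.20, β = 21.73

By moment matching, α+β = μ(1−μ)/σ² − 1 = (0.274·0.726)/0.00643 − 1 = 30.9369 − 1 = 29.9369.
Since α/(α+β) = μ, α = 0.274·29.9369 = 8.20 and β = 0.726·29.9369 = 21.73.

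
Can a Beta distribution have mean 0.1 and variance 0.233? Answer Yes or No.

No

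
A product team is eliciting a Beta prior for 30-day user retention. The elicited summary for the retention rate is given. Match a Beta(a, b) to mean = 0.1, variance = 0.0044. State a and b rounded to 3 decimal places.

Write ν = a+b; then a = μν and Var = μ(1−μ)/(ν+1).
ν = μ(1−μ)/Var − 1 = 0.09/0.0044 − 1 = 19.4545.
a = 0.1·19.4545 = 1.945, b = 0.9·19.4545 = 17.509.

a = 1.945, b = 17.509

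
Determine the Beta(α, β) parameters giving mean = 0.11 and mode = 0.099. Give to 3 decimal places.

α = 8.020, β = 64.889

With s = α+β: μ = α/s and mode = (α−1)/(s−2). Eliminating α = μs,
μs − 1 = m(s−2) ⇒ s(μ−m) = 1−2m ⇒ s = 0.802/0.011 = 72.9091.
So α = μs = 8.020, β = (1−μ)s = 64.889.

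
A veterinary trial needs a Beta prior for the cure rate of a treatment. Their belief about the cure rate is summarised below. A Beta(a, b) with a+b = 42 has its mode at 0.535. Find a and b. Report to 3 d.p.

Mode = (a−1)/(κ−2) with κ = a+b, so a−1 = 0.535·40 = 21.400.
a = 22.400; b = κ − a = 19.600.

a = 22.400, b = 19.600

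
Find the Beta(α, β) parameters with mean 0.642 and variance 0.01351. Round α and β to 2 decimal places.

Let s = α+β. The Beta variance is μ(1−μ)/(s+1).
So s+1 = μ(1−μ)/σ² = (0.642×0.358)/0.01351 = 0.229836/0.01351 = 17.0123, giving s = 16.0123.
Then α = μs = 0.642×16.0123 = 10.28 and β = (1−μ)s = 0.358×16.0123 = 5.73.

α = 10.28, β = 5.73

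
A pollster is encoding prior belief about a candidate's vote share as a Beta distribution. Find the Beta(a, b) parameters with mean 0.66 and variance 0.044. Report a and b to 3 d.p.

Let s = a+b. The Beta variance is μ(1−μ)/(s+1).
So s+1 = μ(1−μ)/σ² = (0.66×0.34)/0.044 = 0.2244/0.044 = 5.1000, giving s = 4.1000.
Then a = μs = 0.66×4.1000 = 2.706 and b = (1−μ)s = 0.34×4.1000 = 1.394.

a = 2.706, b = 1.394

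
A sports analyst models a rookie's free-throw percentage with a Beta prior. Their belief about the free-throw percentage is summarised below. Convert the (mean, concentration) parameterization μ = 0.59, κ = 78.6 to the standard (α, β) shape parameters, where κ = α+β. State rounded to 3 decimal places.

α = 46.374, β = 32.226

α = μκ = 0.59×78.6 = 46.374 and β = (1−μ)κ = 0.41×78.6 = 32.226.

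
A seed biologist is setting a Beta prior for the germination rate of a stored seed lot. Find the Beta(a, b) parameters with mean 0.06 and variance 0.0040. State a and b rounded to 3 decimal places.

Write ν = a+b; then a = μν and Var = μ(1−μ)/(ν+1).
ν = μ(1−μ)/Var − 1 = 0.0564/0.0040 − 1 = 13.1000.
a = 0.06·13.1000 = 0.786, b = 0.94·13.1000 = 12.314.

a = 0.786, b = 12.314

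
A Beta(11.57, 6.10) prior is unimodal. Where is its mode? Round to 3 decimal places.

With α,β > 1, mode = (α−1)/(α+β−2) = 10.57/15.67 = 0.675.

0.675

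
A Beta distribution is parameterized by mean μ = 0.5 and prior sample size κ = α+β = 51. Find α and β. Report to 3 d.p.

α = μκ = 0.5×51 = 25.500 and β = (1−μ)κ = 0.5×51 = 25.500.

α = 25.500, β = 25.500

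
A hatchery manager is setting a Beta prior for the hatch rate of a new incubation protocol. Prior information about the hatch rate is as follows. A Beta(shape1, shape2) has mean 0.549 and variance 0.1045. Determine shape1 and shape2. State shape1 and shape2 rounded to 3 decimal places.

shape1 = 0.752, shape2 = 0.618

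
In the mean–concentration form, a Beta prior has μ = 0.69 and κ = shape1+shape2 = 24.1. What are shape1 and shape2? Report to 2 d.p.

shape1 = 16.63, shape2 = 7.47

Split κ in proportion μ : (1−μ): shape1 = 0.69·24.1 = 16.63, shape2 = 24.1 − 16.63 = 7.47.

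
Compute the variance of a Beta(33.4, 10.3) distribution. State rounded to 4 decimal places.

Var = αβ/[(α+β)²(α+β+1)] = (33.4×10.3)/(43.7²×44.7) = 344.02/85363.143 = 0.0040.

0.0040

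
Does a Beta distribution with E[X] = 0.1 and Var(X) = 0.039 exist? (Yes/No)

Yes

The Beta variance bound is σ² < μ(1−μ).
Here μ(1−μ) = 0.1×0.9 = 0.09, and 0.039 < 0.09.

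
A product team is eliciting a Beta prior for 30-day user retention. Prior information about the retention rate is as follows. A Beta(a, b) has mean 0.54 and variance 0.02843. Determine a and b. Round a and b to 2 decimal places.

a = 4.18, b = 3.56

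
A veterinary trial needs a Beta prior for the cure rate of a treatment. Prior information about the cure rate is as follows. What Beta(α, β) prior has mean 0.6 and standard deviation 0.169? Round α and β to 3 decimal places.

α = 4.442, β = 2.961

Variance = 0.169² = 0.028561. The moment-matching identity α+β = μ(1−μ)/Var − 1 gives
α+β = 0.24/0.028561 − 1 = 7.4031, so α = μ·7.4031 = 4.442 and β = (1−μ)·7.4031 = 2.961.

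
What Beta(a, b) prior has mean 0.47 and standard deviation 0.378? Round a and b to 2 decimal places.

a = 0.35, b = 0.39

Variance = 0.378² = 0.142884. The moment-matching identity a+b = μ(1−μ)/Var − 1 gives
a+b = 0.2491/0.142884 − 1 = 0.7434, so a = μ·0.7434 = 0.35 and b = (1−μ)·0.7434 = 0.39.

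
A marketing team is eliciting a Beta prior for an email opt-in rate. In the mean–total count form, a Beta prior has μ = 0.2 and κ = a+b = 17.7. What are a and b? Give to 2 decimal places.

a = μκ = 0.2×17.7 = 3.54 and b = (1−μ)κ = 0.8×17.7 = 14.16.

a = 3.54, b = 14.16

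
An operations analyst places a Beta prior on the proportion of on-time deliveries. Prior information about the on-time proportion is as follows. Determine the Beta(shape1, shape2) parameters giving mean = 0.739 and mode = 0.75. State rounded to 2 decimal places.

shape1 = 33.59, shape2 = 11.86

With s = shape1+shape2: μ = shape1/s and mode = (shape1−1)/(s−2). Eliminating shape1 = μs,
μs − 1 = m(s−2) ⇒ s(μ−m) = 1−2m ⇒ s = -0.50/-0.011 = 45.4545.
So shape1 = μs = 33.59, shape2 = (1−μ)s = 11.86.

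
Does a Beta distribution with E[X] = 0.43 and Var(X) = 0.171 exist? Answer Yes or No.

Yes

The Beta variance bound is σ² < μ(1−μ).
Here μ(1−μ) = 0.43×0.57 = 0.2451, and 0.171 < 0.2451.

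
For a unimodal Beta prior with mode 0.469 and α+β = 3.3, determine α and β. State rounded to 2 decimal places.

Mode = (α−1)/(κ−2) with κ = α+β, so α−1 = 0.469·1.3 = 0.61.
α = 1.61; β = κ − α = 1.69.

α = 1.61, β = 1.69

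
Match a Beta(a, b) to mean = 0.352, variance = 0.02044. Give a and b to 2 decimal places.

a = 3.58, b = 6.58

Let s = a+b. The Beta variance is μ(1−μ)/(s+1).
So s+1 = μ(1−μ)/σ² = (0.352×0.648)/0.02044 = 0.228096/0.02044 = 11.1593, giving s = 10.1593.
Then a = μs = 0.352×10.1593 = 3.58 and b = (1−μ)s = 0.648×10.1593 = 6.58.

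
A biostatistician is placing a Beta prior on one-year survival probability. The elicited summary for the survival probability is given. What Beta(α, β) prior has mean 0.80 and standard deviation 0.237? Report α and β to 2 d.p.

α = 1.48, β = 0.37

Variance = 0.237² = 0.056169. The moment-matching identity α+β = μ(1−μ)/Var − 1 gives
α+β = 0.1600/0.056169 − 1 = 1.8485, so α = μ·1.8485 = 1.48 and β = (1−μ)·1.8485 = 0.37.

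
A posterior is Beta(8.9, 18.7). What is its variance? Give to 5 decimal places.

0.00764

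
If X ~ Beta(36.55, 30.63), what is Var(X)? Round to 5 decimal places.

μ = 36.55/67.18 = 0.544061; Var = μ(1−μ)/(α+β+1) = 0.2480587/68.18 = 0.00364.

0.00364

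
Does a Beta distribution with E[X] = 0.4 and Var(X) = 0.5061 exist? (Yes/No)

No

For any Beta, Var(X) < E[X]·(1−E[X]).
Here μ(1−μ) = 0.4×0.6 = 0.24, and 0.5061 ≥ 0.24.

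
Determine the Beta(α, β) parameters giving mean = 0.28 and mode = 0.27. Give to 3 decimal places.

With s = α+β: μ = α/s and mode = (α−1)/(s−2). Eliminating α = μs,
μs − 1 = m(s−2) ⇒ s(μ−m) = 1−2m ⇒ s = 0.46/0.01 = 46.0000.
So α = μs = 12.880, β = (1−μ)s = 33.120.

α = 12.880, β = 33.120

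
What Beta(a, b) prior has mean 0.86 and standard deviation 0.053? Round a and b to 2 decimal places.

a = 36.00, b = 5.86

First σ² = 0.002809. Setting a = μn, b = (1−μ)n with n = a+b,
μ(1−μ)/(n+1) = 0.002809 ⇒ n+1 = 0.1204/0.002809 = 42.8622 ⇒ n = 41.8622.
Hence a = 0.86×41.8622 = 36.00, b = 0.14×41.8622 = 5.86.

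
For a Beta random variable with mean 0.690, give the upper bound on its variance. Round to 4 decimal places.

Var = μ(1−μ)/(α+β+1), which approaches μ(1−μ) as α+β → 0.
So the supremum is μ(1−μ) = 0.690×0.310 = 0.2139.

0.2139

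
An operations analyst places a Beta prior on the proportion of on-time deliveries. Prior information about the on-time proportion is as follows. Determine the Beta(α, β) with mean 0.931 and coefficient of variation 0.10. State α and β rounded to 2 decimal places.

Var = (CV·μ)² = (0.10×0.931)² = 0.008668.
α+β = μ(1−μ)/Var − 1 = 0.064239/0.008668 − 1 = 6.4114.
Thus α = 0.931·6.4114 = 5.97 and β = 0.069·6.4114 = 0.44.

α = 5.97, β = 0.44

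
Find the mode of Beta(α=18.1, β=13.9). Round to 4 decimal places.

0.5700

The density x^(α−1)(1−x)^(β−1) is maximised at (α−1)/(α+β−2) = 17.1/30.0 = 0.5700.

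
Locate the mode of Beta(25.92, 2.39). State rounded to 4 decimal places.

0.9472

The density x^(α−1)(1−x)^(β−1) is maximised at (α−1)/(α+β−2) = 24.92/26.31 = 0.9472.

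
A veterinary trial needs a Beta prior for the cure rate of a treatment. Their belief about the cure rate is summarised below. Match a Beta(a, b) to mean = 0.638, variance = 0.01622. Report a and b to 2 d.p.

By moment matching, a+b = μ(1−μ)/σ² − 1 = (0.638·0.362)/0.01622 − 1 = 14.2390 − 1 = 13.2390.
Since a/(a+b) = μ, a = 0.638·13.2390 = 8.45 and b = 0.362·13.2390 = 4.79.

a = 8.45, b = 4.79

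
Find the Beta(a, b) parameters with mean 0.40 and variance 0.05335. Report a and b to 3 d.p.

Let s = a+b. The Beta variance is μ(1−μ)/(s+1).
So s+1 = μ(1−μ)/σ² = (0.40×0.60)/0.05335 = 0.2400/0.05335 = 4.4986, giving s = 3.4986.
Then a = μs = 0.40×3.4986 = 1.399 and b = (1−μ)s = 0.60×3.4986 = 2.099.

a = 1.399, b = 2.099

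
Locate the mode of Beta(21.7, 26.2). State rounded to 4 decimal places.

0.4510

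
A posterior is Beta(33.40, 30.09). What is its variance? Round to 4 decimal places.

0.0039

α+β = 63.49 and αβ = 1005.0060, so Var = αβ/[(α+β)²(α+β+1)] = 1005.0060/259957.906649 = 0.0039.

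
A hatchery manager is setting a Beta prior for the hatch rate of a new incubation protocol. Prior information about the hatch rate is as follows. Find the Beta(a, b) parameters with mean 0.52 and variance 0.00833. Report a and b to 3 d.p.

By moment matching, a+b = μ(1−μ)/σ² − 1 = (0.52·0.48)/0.00833 − 1 = 29.9640 − 1 = 28.9640.
Since a/(a+b) = μ, a = 0.52·28.9640 = 15.061 and b = 0.48·28.9640 = 13.903.

a = 15.061, b = 13.903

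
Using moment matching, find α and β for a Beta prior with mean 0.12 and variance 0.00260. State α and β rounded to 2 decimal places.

Write ν = α+β; then α = μν and Var = μ(1−μ)/(ν+1).
ν = μ(1−μ)/Var − 1 = 0.1056/0.00260 − 1 = 39.6154.
α = 0.12·39.6154 = 4.75, β = 0.88·39.6154 = 34.86.

α = 4.75, β = 34.86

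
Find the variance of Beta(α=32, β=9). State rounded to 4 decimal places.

0.0041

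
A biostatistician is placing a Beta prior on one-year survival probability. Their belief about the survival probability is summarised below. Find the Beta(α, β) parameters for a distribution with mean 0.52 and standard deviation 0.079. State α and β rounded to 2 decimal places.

α = 20.28, β = 18.72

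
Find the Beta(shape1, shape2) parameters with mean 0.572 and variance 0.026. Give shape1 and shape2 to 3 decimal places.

shape1 = 4.814, shape2 = 3.602

Let s = shape1+shape2. The Beta variance is μ(1−μ)/(s+1).
So s+1 = μ(1−μ)/σ² = (0.572×0.428)/0.026 = 0.244816/0.026 = 9.4160, giving s = 8.4160.
Then shape1 = μs = 0.572×8.4160 = 4.814 and shape2 = (1−μ)s = 0.428×8.4160 = 3.602.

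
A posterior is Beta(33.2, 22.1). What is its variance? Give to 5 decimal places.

Var = αβ/[(α+β)²(α+β+1)] = (33.2×22.1)/(55.3²×56.3) = 733.72/172170.467 = 0.00426.

0.00426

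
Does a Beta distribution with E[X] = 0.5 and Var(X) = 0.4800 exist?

No

For any Beta, Var(X) < E[X]·(1−E[X]).
Here μ(1−μ) = 0.5×0.5 = 0.25, and 0.4800 ≥ 0.25.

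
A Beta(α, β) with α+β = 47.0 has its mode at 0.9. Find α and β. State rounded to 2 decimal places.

Mode = (α−1)/(κ−2) with κ = α+β, so α−1 = 0.9·45.0 = 40.50.
α = 41.50; β = κ − α = 5.50.

α = 41.50, β = 5.50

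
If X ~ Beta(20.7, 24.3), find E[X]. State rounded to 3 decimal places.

The Beta mean is α/(α+β) = 20.7/(20.7+24.3) = 0.460.

0.460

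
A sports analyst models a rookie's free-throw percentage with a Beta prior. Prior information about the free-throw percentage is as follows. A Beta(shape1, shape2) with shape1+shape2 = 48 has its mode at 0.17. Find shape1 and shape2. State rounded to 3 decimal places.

Since the density peak of Beta(shape1,shape2) is at (shape1−1)/(shape1+shape2−2),
shape1 = 1 + 0.17(48−2) = 8.820 and shape2 = 48 − 8.820 = 39.180.

shape1 = 8.820, shape2 = 39.180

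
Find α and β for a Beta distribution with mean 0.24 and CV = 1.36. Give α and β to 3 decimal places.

α = 0.171, β = 0.541

Var = (CV·μ)² = (1.36×0.24)² = 0.106537.
α+β = μ(1−μ)/Var − 1 = 0.1824/0.106537 − 1 = 0.7121.
Thus α = 0.24·0.7121 = 0.171 and β = 0.76·0.7121 = 0.541.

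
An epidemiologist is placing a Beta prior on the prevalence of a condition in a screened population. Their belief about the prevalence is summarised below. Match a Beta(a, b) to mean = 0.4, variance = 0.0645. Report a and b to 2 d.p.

Write ν = a+b; then a = μν and Var = μ(1−μ)/(ν+1).
ν = μ(1−μ)/Var − 1 = 0.24/0.0645 − 1 = 2.7209.
a = 0.4·2.7209 = 1.09, b = 0.6·2.7209 = 1.63.

a = 1.09, b = 1.63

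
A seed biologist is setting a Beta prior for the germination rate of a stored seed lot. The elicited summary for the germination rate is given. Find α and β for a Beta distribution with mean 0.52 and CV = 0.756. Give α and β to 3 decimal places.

α = 0.320, β = 0.295

σ = CV·μ = 0.756×0.52 = 0.39312, so σ² = 0.154543.
s+1 = μ(1−μ)/σ² = 0.2496/0.154543 = 1.6151, so s = α+β = 0.6151.
α = μs = 0.320, β = (1−μ)s = 0.295.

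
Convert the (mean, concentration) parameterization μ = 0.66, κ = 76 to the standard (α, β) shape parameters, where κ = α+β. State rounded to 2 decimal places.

α = 50.16, β = 25.84

Split κ in proportion μ : (1−μ): α = 0.66·76 = 50.16, β = 76 − 50.16 = 25.84.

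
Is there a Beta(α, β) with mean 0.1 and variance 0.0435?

The Beta variance bound is σ² < μ(1−μ).
Here μ(1−μ) = 0.1×0.9 = 0.09, and 0.0435 < 0.09.

Yes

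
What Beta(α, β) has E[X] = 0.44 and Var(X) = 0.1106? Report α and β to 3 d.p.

α = 0.540, β = 0.688

By moment matching, α+β = μ(1−μ)/σ² − 1 = (0.44·0.56)/0.1106 − 1 = 2.2278 − 1 = 1.2278.
Since α/(α+β) = μ, α = 0.44·1.2278 = 0.540 and β = 0.56·1.2278 = 0.688.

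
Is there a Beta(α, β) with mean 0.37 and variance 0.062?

Yes

A Beta with mean μ has variance μ(1−μ)/(α+β+1) < μ(1−μ).
Here μ(1−μ) = 0.37×0.63 = 0.2331, and 0.062 < 0.2331.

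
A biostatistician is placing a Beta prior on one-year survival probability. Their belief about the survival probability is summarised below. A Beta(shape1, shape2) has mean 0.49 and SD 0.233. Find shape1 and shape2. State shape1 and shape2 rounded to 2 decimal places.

shape1 = 1.77, shape2 = 1.84

Variance = 0.233² = 0.054289. The moment-matching identity shape1+shape2 = μ(1−μ)/Var − 1 gives
shape1+shape2 = 0.2499/0.054289 − 1 = 3.6031, so shape1 = μ·3.6031 = 1.77 and shape2 = (1−μ)·3.6031 = 1.84.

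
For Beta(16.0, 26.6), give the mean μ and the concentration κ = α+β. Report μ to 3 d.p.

μ = 0.376, κ = 42.6

κ = α+β = 16.0+26.6 = 42.6; μ = α/κ = 16.0/42.6 = 0.376.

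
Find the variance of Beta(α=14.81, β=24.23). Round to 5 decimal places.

α+β = 39.04 and αβ = 358.8463, so Var = αβ/[(α+β)²(α+β+1)] = 358.8463/61025.828864 = 0.00588.

0.00588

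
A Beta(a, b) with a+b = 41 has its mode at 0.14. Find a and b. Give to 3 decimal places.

a = 6.460, b = 34.540

Mode = (a−1)/(κ−2) with κ = a+b, so a−1 = 0.14·39 = 5.460.
a = 6.460; b = κ − a = 34.540.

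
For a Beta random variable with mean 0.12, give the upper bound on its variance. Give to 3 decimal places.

Var = μ(1−μ)/(α+β+1), which approaches μ(1−μ) as α+β → 0.
So the supremum is μ(1−μ) = 0.12×0.88 = 0.106.

0.106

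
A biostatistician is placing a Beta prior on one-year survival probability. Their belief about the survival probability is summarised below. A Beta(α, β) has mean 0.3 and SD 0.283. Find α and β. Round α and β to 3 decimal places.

α = 0.487, β = 1.135

σ² = 0.283² = 0.080089.
With s = α+β, Var = μ(1−μ)/(s+1), so s+1 = (0.3×0.7)/0.080089 = 2.6221 and s = 1.6221.
α = μs = 0.487, β = (1−μ)s = 1.135.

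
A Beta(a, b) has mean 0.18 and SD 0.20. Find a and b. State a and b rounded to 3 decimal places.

σ² = 0.20² = 0.0400.
With s = a+b, Var = μ(1−μ)/(s+1), so s+1 = (0.18×0.82)/0.0400 = 3.6900 and s = 2.6900.
a = μs = 0.484, b = (1−μ)s = 2.206.

a = 0.484, b = 2.206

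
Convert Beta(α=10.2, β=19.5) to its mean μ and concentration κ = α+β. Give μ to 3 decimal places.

μ = 0.343, κ = 29.7

κ = α+β = 10.2+19.5 = 29.7; μ = α/κ = 10.2/29.7 = 0.343.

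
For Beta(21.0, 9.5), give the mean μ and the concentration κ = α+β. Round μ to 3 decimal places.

κ = α+β = 21.0+9.5 = 30.5; μ = α/κ = 21.0/30.5 = 0.689.

μ = 0.689, κ = 30.5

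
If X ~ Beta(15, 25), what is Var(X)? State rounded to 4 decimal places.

0.0057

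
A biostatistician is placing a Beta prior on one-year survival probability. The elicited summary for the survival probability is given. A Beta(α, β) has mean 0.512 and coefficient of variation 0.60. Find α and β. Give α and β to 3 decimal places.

σ = CV·μ = 0.60×0.512 = 0.30720, so σ² = 0.094372.
s+1 = μ(1−μ)/σ² = 0.249856/0.094372 = 2.6476, so s = α+β = 1.6476.
α = μs = 0.844, β = (1−μ)s = 0.804.

α = 0.844, β = 0.804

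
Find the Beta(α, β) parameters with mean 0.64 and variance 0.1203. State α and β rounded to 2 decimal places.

α = 0.59, β = 0.33

Let s = α+β. The Beta variance is μ(1−μ)/(s+1).
So s+1 = μ(1−μ)/σ² = (0.64×0.36)/0.1203 = 0.2304/0.1203 = 1.9152, giving s = 0.9152.
Then α = μs = 0.64×0.9152 = 0.59 and β = (1−μ)s = 0.36×0.9152 = 0.33.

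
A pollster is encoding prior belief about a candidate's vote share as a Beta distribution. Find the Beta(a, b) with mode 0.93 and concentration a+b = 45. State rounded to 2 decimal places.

a = 40.99, b = 4.01

Since the density peak of Beta(a,b) is at (a−1)/(a+b−2),
a = 1 + 0.93(45−2) = 40.99 and b = 45 − 40.99 = 4.01.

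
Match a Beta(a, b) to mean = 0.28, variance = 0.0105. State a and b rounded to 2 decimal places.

a = 5.10, b = 13.10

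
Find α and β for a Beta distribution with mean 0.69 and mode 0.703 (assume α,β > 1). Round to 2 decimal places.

α = 21.55, β = 9.68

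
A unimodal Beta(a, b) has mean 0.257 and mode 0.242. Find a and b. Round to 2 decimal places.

a = 8.84, b = 25.56

Let s = a+b. Mean gives a = μs = 0.257s; mode gives (a−1)/(s−2) = 0.242.
Substituting: 0.257s − 1 = 0.242(s−2) = 0.242s − 0.484, so 0.015s = 0.516 and s = 34.4000.
Then a = 0.257×34.4000 = 8.84 and b = s−a = 25.56.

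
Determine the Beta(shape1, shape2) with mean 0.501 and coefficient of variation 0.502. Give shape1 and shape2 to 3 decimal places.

shape1 = 1.479, shape2 = 1.473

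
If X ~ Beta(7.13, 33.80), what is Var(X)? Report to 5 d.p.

0.00343

Var = αβ/[(α+β)²(α+β+1)] = (7.13×33.80)/(40.93²×41.93) = 240.9940/70243.857257 = 0.00343.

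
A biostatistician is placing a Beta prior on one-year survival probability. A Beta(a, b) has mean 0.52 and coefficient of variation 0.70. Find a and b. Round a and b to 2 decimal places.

Var = (CV·μ)² = (0.70×0.52)² = 0.132496.
a+b = μ(1−μ)/Var − 1 = 0.2496/0.132496 − 1 = 0.8838.
Thus a = 0.52·0.8838 = 0.46 and b = 0.48·0.8838 = 0.42.

a = 0.46, b = 0.42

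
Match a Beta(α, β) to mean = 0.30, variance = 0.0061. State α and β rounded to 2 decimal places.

Write ν = α+β; then α = μν and Var = μ(1−μ)/(ν+1).
ν = μ(1−μ)/Var − 1 = 0.2100/0.0061 − 1 = 33.4262.
α = 0.30·33.4262 = 10.03, β = 0.70·33.4262 = 23.40.

α = 10.03, β = 23.40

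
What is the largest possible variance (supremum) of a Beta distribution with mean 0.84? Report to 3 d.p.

0.134

Var = μ(1−μ)/(α+β+1), which approaches μ(1−μ) as α+β → 0.
So the supremum is μ(1−μ) = 0.84×0.16 = 0.134.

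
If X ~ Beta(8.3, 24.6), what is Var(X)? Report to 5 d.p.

0.00556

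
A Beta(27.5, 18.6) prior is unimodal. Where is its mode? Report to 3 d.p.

The density x^(α−1)(1−x)^(β−1) is maximised at (α−1)/(α+β−2) = 26.5/44.1 = 0.601.

0.601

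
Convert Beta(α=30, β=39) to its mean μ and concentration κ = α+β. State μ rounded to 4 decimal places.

κ = α+β = 30+39 = 69; μ = α/κ = 30/69 = 0.4348.

μ = 0.4348, κ = 69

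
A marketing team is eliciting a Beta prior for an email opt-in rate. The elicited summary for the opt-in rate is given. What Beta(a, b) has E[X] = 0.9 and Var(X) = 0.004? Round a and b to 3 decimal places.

a = 19.350, b = 2.150

By moment matching, a+b = μ(1−μ)/σ² − 1 = (0.9·0.1)/0.004 − 1 = 22.5000 − 1 = 21.5000.
Since a/(a+b) = μ, a = 0.9·21.5000 = 19.350 and b = 0.1·21.5000 = 2.150.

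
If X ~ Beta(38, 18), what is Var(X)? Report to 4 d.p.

0.0038

α+β = 56 and αβ = 684, so Var = αβ/[(α+β)²(α+β+1)] = 684/178752 = 0.0038.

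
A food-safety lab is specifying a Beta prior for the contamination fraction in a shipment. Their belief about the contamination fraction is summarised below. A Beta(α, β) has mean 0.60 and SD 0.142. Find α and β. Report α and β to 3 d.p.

α = 6.541, β = 4.361

Variance = 0.142² = 0.020164. The moment-matching identity α+β = μ(1−μ)/Var − 1 gives
α+β = 0.2400/0.020164 − 1 = 10.9024, so α = μ·10.9024 = 6.541 and β = (1−μ)·10.9024 = 4.361.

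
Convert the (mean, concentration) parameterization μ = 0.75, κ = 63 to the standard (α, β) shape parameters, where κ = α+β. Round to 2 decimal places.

α = 47.25, β = 15.75

Split κ in proportion μ : (1−μ): α = 0.75·63 = 47.25, β = 63 − 47.25 = 15.75.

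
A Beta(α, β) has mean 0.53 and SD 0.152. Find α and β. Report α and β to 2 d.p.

α = 5.18, β = 4.60

Variance = 0.152² = 0.023104. The moment-matching identity α+β = μ(1−μ)/Var − 1 gives
α+β = 0.2491/0.023104 − 1 = 9.7817, so α = μ·9.7817 = 5.18 and β = (1−μ)·9.7817 = 4.60.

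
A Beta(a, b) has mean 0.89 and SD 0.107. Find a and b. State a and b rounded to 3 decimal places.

a = 6.720, b = 0.831

First σ² = 0.011449. Setting a = μn, b = (1−μ)n with n = a+b,
μ(1−μ)/(n+1) = 0.011449 ⇒ n+1 = 0.0979/0.011449 = 8.5510 ⇒ n = 7.5510.
Hence a = 0.89×7.5510 = 6.720, b = 0.11×7.5510 = 0.831.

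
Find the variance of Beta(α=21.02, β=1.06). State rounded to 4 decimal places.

μ = 21.02/22.08 = 0.951993; Var = μ(1−μ)/(α+β+1) = 0.0457026/23.08 = 0.0020.

0.0020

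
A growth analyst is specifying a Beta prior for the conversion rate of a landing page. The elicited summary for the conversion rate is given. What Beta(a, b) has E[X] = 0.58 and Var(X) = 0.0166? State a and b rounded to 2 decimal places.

a = 7.93, b = 5.74

By moment matching, a+b = μ(1−μ)/σ² − 1 = (0.58·0.42)/0.0166 − 1 = 14.6747 − 1 = 13.6747.
Since a/(a+b) = μ, a = 0.58·13.6747 = 7.93 and b = 0.42·13.6747 = 5.74.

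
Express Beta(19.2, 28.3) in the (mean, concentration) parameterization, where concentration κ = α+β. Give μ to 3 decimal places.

μ = 0.404, κ = 47.5

κ = α+β = 19.2+28.3 = 47.5; μ = α/κ = 19.2/47.5 = 0.404.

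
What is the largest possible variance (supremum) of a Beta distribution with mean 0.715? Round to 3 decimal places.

For fixed mean μ the Beta variance is μ(1−μ)/(α+β+1), increasing as α+β decreases.
Its least upper bound (not attained) is μ(1−μ) = 0.715·0.285 = 0.204.

0.204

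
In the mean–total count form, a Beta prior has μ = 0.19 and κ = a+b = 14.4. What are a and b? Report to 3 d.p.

a = 2.736, b = 11.664

a = μκ = 0.19×14.4 = 2.736 and b = (1−μ)κ = 0.81×14.4 = 11.664.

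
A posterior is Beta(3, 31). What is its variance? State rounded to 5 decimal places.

μ = 3/34 = 0.088235; Var = μ(1−μ)/(α+β+1) = 0.0804498/35 = 0.00230.

0.00230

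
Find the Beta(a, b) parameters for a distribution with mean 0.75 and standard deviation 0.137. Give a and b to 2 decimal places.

a = 6.74, b = 2.25

First σ² = 0.018769. Setting a = μn, b = (1−μ)n with n = a+b,
μ(1−μ)/(n+1) = 0.018769 ⇒ n+1 = 0.1875/0.018769 = 9.9899 ⇒ n = 8.9899.
Hence a = 0.75×8.9899 = 6.74, b = 0.25×8.9899 = 2.25.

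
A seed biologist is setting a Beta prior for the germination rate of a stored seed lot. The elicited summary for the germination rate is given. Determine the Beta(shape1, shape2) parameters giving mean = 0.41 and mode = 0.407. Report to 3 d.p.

shape1 = 25.420, shape2 = 36.580

With s = shape1+shape2: μ = shape1/s and mode = (shape1−1)/(s−2). Eliminating shape1 = μs,
μs − 1 = m(s−2) ⇒ s(μ−m) = 1−2m ⇒ s = 0.186/0.003 = 62.0000.
So shape1 = μs = 25.420, shape2 = (1−μ)s = 36.580.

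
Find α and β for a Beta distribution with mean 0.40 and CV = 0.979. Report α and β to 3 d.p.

σ = CV·μ = 0.979×0.40 = 0.39160, so σ² = 0.153351.
s+1 = μ(1−μ)/σ² = 0.2400/0.153351 = 1.5650, so s = α+β = 0.5650.
α = μs = 0.226, β = (1−μ)s = 0.339.

α = 0.226, β = 0.339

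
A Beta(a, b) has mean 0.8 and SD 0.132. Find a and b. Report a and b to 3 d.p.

a = 6.546, b = 1.637

First σ² = 0.017424. Setting a = μn, b = (1−μ)n with n = a+b,
μ(1−μ)/(n+1) = 0.017424 ⇒ n+1 = 0.16/0.017424 = 9.1827 ⇒ n = 8.1827.
Hence a = 0.8×8.1827 = 6.546, b = 0.2×8.1827 = 1.637.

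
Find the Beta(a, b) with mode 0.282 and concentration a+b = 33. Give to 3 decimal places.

a = 9.742, b = 23.258

Mode = (a−1)/(κ−2) with κ = a+b, so a−1 = 0.282·31 = 8.742.
a = 9.742; b = κ − a = 23.258.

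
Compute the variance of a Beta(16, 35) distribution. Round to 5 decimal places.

α+β = 51 and αβ = 560, so Var = αβ/[(α+β)²(α+β+1)] = 560/135252 = 0.00414.

0.00414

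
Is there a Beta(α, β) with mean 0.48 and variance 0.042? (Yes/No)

Yes

For any Beta, Var(X) < E[X]·(1−E[X]).
Here μ(1−μ) = 0.48×0.52 = 0.2496, and 0.042 < 0.2496.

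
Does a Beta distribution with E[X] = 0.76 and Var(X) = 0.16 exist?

A Beta with mean μ has variance μ(1−μ)/(α+β+1) < μ(1−μ).
Here μ(1−μ) = 0.76×0.24 = 0.1824, and 0.16 < 0.1824.

Yes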